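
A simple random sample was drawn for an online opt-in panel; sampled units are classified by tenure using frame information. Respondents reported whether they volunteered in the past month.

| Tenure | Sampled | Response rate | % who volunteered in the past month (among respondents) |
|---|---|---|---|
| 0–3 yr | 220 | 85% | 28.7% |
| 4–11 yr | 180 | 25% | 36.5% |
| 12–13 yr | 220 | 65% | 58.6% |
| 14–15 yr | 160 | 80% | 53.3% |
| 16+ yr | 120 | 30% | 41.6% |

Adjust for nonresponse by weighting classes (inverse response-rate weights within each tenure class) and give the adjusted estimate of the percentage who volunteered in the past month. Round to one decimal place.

Weighting each respondent by the inverse class response rate inflates each class back to its sampled size, so the class weight is n_sampled:
  0–3 yr: 220 × 28.7 = 6314
  4–11 yr: 180 × 36.5 = 6570
  12–13 yr: 220 × 58.6 = 12,892
  14–15 yr: 160 × 53.3 = 8528
  16+ yr: 120 × 41.6 = 4992
Adjusted estimate = 39,296 / 900 = 43.6622 → 43.7%.

43.7%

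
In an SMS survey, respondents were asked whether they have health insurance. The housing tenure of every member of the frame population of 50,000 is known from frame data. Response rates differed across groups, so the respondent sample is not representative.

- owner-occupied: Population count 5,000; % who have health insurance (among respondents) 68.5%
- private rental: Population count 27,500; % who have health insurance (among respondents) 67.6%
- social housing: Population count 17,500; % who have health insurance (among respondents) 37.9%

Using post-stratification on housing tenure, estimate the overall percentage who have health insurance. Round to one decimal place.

Reweight to the known housing tenure distribution:
  owner-occupied: (5,000/50,000) × 68.5 = 6.85
  private rental: (27,500/50,000) × 67.6 = 37.18
  social housing: (17,500/50,000) × 37.9 = 13.265
Post-stratified estimate = 57.295 → 57.3%.

57.3%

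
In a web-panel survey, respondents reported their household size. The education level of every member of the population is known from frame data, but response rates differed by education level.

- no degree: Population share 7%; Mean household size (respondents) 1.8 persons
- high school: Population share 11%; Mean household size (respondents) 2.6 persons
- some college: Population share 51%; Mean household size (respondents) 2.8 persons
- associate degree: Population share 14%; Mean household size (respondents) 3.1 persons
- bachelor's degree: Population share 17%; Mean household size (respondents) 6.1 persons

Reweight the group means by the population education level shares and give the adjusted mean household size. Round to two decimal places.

Post-stratification weights by population share, not respondent share:
  no degree: 0.07 × 1.8 = 0.126
  high school: 0.11 × 2.6 = 0.286
  some college: 0.51 × 2.8 = 1.428
  associate degree: 0.14 × 3.1 = 0.434
  bachelor's degree: 0.17 × 6.1 = 1.037
Post-stratified estimate = 3.311 → 3.31.

3.31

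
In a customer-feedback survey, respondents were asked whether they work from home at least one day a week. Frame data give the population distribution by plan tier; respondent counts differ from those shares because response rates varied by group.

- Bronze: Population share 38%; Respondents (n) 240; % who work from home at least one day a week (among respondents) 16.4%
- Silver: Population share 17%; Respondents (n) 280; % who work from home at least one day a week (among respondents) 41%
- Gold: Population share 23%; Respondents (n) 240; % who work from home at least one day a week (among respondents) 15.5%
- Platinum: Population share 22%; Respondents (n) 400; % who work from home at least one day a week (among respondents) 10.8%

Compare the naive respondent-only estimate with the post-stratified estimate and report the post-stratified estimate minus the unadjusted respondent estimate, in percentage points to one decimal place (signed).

-1.1 percentage points

Without adjustment, the pooled respondent share is:
  (240/1160)×16.4 + (280/1160)×41 + (240/1160)×15.5 + (400/1160)×10.8 = 20.2207%
Post-stratifying to population shares instead:
  0.38×16.4 + 0.17×41 + 0.23×15.5 + 0.22×10.8 = 19.143%
Difference = 19.143 − 20.2207 = -1.0777 pp.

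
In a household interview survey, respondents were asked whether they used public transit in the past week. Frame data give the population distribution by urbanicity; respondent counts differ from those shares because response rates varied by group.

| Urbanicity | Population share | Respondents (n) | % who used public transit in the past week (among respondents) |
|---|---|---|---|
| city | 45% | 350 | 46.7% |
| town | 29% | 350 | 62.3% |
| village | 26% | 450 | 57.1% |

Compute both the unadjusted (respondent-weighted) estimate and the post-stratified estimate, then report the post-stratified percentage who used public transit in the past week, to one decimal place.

Naive respondent-only estimate (weights = respondent counts):
  (350/1150)×46.7 + (350/1150)×62.3 + (450/1150)×57.1 = 55.5174%
Post-stratifying to population shares instead:
  0.45×46.7 + 0.29×62.3 + 0.26×57.1 = 53.928%

53.9%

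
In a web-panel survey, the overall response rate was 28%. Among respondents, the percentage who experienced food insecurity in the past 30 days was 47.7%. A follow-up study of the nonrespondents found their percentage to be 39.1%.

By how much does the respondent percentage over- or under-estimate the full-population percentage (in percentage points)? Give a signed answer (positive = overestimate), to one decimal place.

Nonresponse fraction = 1 − 0.28 = 0.72.
Bias = (nonresponse fraction) × (respondent percentage − nonrespondent percentage)
     = 0.72 × (47.7 − 39.1) = 0.72 × 8.6 = 6.192.

+6.2 percentage points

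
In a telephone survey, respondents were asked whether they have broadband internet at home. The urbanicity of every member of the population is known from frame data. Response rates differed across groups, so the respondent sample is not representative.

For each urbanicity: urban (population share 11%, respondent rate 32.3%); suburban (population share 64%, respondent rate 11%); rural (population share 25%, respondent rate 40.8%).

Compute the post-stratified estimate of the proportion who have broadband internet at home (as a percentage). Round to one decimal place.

20.8%

Reweight to the known urbanicity distribution:
  urban: 0.11 × 32.3 = 3.553
  suburban: 0.64 × 11 = 7.04
  rural: 0.25 × 40.8 = 10.2
Post-stratified estimate = 20.793 → 20.8%.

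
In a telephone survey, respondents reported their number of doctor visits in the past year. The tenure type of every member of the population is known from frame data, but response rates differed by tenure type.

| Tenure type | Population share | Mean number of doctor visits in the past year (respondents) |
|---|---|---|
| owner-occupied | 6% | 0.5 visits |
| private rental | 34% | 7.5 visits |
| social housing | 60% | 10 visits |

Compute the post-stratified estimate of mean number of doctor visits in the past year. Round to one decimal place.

8.6

Post-stratification weights by population share, not respondent share:
  owner-occupied: 0.06 × 0.5 = 0.03
  private rental: 0.34 × 7.5 = 2.55
  social housing: 0.6 × 10 = 6
Post-stratified estimate = 8.58 → 8.6.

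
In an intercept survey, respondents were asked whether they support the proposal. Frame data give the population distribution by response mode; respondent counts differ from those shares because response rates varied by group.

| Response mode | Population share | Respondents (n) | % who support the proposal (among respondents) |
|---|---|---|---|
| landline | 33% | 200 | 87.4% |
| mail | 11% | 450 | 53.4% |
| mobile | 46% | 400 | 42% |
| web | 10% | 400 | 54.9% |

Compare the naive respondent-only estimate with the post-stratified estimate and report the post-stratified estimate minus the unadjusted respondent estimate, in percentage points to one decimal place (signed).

Naive respondent-only estimate (weights = respondent counts):
  (200/1450)×87.4 + (450/1450)×53.4 + (400/1450)×42 + (400/1450)×54.9 = 55.3586%
Post-stratifying to population shares instead:
  0.33×87.4 + 0.11×53.4 + 0.46×42 + 0.1×54.9 = 59.526%
Difference = 59.526 − 55.3586 = 4.1674 pp.

+4.2 percentage points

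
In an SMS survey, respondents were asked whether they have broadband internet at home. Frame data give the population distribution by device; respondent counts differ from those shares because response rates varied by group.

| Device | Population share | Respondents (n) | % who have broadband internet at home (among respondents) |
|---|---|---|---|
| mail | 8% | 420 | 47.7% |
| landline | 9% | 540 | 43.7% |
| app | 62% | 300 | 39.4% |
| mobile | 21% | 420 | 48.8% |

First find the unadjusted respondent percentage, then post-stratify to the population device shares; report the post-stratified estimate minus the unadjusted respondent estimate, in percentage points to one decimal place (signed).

-2.8 percentage points

Unadjusted (pooled respondent) estimate weights by respondent counts:
  (420/1680)×47.7 + (540/1680)×43.7 + (300/1680)×39.4 + (420/1680)×48.8 = 45.2071%
Post-stratified estimate weights by population shares:
  0.08×47.7 + 0.09×43.7 + 0.62×39.4 + 0.21×48.8 = 42.425%
Difference = 42.425 − 45.2071 = -2.7821 pp.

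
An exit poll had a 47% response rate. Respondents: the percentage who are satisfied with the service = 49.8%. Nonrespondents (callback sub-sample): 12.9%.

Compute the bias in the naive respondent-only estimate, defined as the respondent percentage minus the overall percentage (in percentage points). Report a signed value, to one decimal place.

+19.6 percentage points

Nonresponse fraction = 1 − 0.47 = 0.53.
Bias = (nonresponse fraction) × (respondent percentage − nonrespondent percentage)
     = 0.53 × (49.8 − 12.9) = 0.53 × 36.9 = 19.557.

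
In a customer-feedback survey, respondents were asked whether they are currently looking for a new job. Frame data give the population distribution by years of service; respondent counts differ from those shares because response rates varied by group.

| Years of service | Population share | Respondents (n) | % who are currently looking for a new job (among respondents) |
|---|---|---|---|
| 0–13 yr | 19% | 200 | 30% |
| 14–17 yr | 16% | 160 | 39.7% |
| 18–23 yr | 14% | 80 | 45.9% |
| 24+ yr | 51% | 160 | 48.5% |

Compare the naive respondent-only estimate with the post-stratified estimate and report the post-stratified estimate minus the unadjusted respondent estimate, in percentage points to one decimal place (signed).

Without adjustment, the pooled respondent share is:
  (200/600)×30 + (160/600)×39.7 + (80/600)×45.9 + (160/600)×48.5 = 39.64%
Post-stratifying to population shares instead:
  0.19×30 + 0.16×39.7 + 0.14×45.9 + 0.51×48.5 = 43.213%
Difference = 43.213 − 39.64 = 3.573 pp.

+3.6 percentage points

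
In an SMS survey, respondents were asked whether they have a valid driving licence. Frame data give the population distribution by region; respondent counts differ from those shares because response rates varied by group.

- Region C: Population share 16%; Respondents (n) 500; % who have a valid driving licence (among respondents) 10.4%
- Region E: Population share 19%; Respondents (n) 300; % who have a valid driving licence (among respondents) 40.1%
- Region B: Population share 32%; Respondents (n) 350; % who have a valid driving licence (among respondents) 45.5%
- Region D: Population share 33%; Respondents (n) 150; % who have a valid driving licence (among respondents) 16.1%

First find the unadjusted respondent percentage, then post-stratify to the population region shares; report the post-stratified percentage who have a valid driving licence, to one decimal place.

29.2%

Without adjustment, the pooled respondent share is:
  (500/1300)×10.4 + (300/1300)×40.1 + (350/1300)×45.5 + (150/1300)×16.1 = 27.3615%
Post-stratifying to population shares instead:
  0.16×10.4 + 0.19×40.1 + 0.32×45.5 + 0.33×16.1 = 29.156%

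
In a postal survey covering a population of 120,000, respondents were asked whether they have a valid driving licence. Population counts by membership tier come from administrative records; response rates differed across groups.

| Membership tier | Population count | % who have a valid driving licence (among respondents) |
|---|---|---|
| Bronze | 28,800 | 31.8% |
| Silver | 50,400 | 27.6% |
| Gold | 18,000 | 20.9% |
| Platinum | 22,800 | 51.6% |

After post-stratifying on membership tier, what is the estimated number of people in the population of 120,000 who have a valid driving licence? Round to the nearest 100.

38,600

Each cell contributes its population count × the respondent rate:
  Bronze: 28,800 × 31.8% = 9158.4
  Silver: 50,400 × 27.6% = 13910.4
  Gold: 18,000 × 20.9% = 3762
  Platinum: 22,800 × 51.6% = 11764.8
Estimated total = 38595.6 → 38,600.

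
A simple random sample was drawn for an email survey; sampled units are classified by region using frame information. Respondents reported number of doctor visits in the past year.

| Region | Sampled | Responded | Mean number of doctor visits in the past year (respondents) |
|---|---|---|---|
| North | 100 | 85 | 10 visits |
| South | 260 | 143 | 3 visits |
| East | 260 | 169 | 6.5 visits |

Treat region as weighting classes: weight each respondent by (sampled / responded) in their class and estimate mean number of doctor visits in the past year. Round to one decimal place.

5.6

Class response rates: North 85/100 = 85%, South 143/260 = 55%, East 169/260 = 65%.
Each respondent's weight = sampled/responded in their class; summing within a class gives n_sampled, so:
  North: 100 × 10 = 1000
  South: 260 × 3 = 780
  East: 260 × 6.5 = 1690
Adjusted estimate = 3470 / 620 = 5.59677 → 5.6.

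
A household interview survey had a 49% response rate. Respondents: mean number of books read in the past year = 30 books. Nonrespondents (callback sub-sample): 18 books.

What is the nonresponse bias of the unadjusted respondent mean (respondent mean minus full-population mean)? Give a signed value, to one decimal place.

+6.1

Nonresponse fraction = 1 − 0.49 = 0.51.
Bias = (nonresponse fraction) × (respondent mean − nonrespondent mean)
     = 0.51 × (30 − 18) = 0.51 × 12 = 6.12.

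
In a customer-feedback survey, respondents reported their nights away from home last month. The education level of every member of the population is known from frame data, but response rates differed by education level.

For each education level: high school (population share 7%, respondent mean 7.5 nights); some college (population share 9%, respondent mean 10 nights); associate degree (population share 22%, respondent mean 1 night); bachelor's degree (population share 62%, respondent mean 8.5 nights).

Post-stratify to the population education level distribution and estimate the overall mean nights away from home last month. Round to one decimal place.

6.9

Each cell contributes population-share × respondent value:
  high school: 0.07 × 7.5 = 0.525
  some college: 0.09 × 10 = 0.9
  associate degree: 0.22 × 1 = 0.22
  bachelor's degree: 0.62 × 8.5 = 5.27
Post-stratified estimate = 6.915 → 6.9.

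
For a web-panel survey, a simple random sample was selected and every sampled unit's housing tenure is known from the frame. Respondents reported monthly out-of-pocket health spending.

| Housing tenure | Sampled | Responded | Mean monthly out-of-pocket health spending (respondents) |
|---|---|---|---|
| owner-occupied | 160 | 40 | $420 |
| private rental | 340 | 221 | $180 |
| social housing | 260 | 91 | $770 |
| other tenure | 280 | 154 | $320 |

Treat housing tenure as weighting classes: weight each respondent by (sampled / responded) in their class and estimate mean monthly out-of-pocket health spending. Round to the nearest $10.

Response rates by class: owner-occupied 40/160 = 25%, private rental 221/340 = 65%, social housing 91/260 = 35%, other tenure 154/280 = 55%.
Each respondent's weight = sampled/responded in their class; summing within a class gives n_sampled, so:
  owner-occupied: 160 × 420 = 67,200
  private rental: 340 × 180 = 61,200
  social housing: 260 × 770 = 200,200
  other tenure: 280 × 320 = 89,600
Adjusted estimate = 418,200 / 1,040 = 402.115 → $400.

$400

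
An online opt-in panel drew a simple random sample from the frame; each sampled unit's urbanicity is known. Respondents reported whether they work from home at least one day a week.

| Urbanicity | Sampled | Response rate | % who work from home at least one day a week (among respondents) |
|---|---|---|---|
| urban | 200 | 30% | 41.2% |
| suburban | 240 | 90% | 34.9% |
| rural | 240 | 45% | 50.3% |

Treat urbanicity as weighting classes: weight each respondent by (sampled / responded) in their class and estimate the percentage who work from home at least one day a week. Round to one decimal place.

42.2%

With weight = n_sampled/n_responded per class, the weighted class total is n_sampled:
  urban: 200 × 41.2 = 8240
  suburban: 240 × 34.9 = 8376
  rural: 240 × 50.3 = 12,072
Adjusted estimate = 28,688 / 680 = 42.1882 → 42.2%.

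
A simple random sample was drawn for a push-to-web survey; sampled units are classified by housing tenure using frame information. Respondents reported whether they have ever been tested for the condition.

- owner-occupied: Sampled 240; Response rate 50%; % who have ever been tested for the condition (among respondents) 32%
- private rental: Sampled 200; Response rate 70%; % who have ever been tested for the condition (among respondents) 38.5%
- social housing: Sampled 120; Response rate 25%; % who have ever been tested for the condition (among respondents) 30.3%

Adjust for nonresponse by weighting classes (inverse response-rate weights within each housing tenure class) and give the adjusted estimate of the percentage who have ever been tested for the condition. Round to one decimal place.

Each respondent's weight = sampled/responded in their class; summing within a class gives n_sampled, so:
  owner-occupied: 240 × 32 = 7680
  private rental: 200 × 38.5 = 7700
  social housing: 120 × 30.3 = 3636
Adjusted estimate = 19,016 / 560 = 33.9571 → 34.0%.

34.0%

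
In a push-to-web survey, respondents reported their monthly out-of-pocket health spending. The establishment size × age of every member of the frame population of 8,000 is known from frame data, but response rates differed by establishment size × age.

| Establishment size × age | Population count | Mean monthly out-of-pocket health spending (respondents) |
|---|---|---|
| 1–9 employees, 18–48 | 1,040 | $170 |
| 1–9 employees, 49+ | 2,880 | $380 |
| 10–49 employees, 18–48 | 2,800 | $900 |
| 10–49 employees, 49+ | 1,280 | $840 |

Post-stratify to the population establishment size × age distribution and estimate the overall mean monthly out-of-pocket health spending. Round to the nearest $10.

$610

Each cell contributes population-share × respondent value:
  1–9 employees, 18–48: (1,040/8,000) × 170 = 22.1
  1–9 employees, 49+: (2,880/8,000) × 380 = 136.8
  10–49 employees, 18–48: (2,800/8,000) × 900 = 315
  10–49 employees, 49+: (1,280/8,000) × 840 = 134.4
Post-stratified estimate = 608.3 → $610.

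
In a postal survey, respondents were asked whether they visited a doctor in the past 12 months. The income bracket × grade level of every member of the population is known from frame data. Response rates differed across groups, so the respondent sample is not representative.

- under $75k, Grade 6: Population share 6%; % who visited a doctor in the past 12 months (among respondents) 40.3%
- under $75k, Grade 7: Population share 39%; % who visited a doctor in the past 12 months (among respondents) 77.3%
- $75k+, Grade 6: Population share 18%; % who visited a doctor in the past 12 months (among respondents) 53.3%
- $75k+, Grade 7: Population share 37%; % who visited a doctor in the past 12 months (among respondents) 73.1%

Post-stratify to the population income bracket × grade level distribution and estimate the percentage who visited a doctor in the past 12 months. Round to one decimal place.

69.2%

Reweight to the known income bracket × grade level distribution:
  under $75k, Grade 6: 0.06 × 40.3 = 2.418
  under $75k, Grade 7: 0.39 × 77.3 = 30.147
  $75k+, Grade 6: 0.18 × 53.3 = 9.594
  $75k+, Grade 7: 0.37 × 73.1 = 27.047
Post-stratified estimate = 69.206 → 69.2%.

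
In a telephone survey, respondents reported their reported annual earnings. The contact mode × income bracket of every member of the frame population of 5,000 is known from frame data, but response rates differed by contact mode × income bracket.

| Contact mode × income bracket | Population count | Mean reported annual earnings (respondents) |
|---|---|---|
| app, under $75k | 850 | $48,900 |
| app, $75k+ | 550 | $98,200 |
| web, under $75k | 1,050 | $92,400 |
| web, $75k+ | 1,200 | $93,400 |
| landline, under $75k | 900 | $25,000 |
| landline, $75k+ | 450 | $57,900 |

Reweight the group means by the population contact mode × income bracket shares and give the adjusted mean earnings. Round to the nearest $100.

$70,600

Each cell contributes population-share × respondent value:
  app, under $75k: (850/5,000) × 48,900 = 8313
  app, $75k+: (550/5,000) × 98,200 = 10,802
  web, under $75k: (1,050/5,000) × 92,400 = 19,404
  web, $75k+: (1,200/5,000) × 93,400 = 22,416
  landline, under $75k: (900/5,000) × 25,000 = 4500
  landline, $75k+: (450/5,000) × 57,900 = 5211
Post-stratified estimate = 70,646 → $70,600.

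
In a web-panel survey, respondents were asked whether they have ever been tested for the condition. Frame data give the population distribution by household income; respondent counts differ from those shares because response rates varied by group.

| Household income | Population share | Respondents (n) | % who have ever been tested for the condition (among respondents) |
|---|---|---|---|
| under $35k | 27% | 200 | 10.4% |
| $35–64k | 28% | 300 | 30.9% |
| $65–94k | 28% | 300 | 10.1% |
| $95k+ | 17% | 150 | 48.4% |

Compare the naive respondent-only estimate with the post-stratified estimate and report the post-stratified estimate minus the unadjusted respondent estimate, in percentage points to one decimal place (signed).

-0.3 percentage points

Unadjusted (pooled respondent) estimate weights by respondent counts:
  (200/950)×10.4 + (300/950)×30.9 + (300/950)×10.1 + (150/950)×48.4 = 22.7789%
Post-stratified estimate weights by population shares:
  0.27×10.4 + 0.28×30.9 + 0.28×10.1 + 0.17×48.4 = 22.516%
Difference = 22.516 − 22.7789 = -0.2629 pp.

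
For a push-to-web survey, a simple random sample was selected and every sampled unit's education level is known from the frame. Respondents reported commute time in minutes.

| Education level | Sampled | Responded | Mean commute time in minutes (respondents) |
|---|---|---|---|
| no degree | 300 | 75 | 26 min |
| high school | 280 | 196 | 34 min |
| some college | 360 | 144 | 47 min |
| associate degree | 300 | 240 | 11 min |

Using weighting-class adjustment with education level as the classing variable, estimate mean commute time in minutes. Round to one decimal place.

30.3

Response rates by class: no degree 75/300 = 25%, high school 196/280 = 70%, some college 144/360 = 40%, associate degree 240/300 = 80%.
With weight = n_sampled/n_responded per class, the weighted class total is n_sampled:
  no degree: 300 × 26 = 7800
  high school: 280 × 34 = 9520
  some college: 360 × 47 = 16,920
  associate degree: 300 × 11 = 3300
Adjusted estimate = 37,540 / 1,240 = 30.2742 → 30.3.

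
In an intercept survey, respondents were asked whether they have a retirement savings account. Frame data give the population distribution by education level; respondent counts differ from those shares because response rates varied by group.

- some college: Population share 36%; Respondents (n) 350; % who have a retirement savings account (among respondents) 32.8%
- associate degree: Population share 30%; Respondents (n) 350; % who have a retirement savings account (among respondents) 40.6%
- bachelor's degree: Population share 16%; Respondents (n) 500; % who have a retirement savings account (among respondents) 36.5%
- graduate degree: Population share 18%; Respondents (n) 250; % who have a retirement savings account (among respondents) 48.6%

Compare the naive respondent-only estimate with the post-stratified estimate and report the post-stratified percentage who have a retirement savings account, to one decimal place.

38.6%

Naive respondent-only estimate (weights = respondent counts):
  (350/1450)×32.8 + (350/1450)×40.6 + (500/1450)×36.5 + (250/1450)×48.6 = 38.6828%
Post-stratifying to population shares instead:
  0.36×32.8 + 0.3×40.6 + 0.16×36.5 + 0.18×48.6 = 38.576%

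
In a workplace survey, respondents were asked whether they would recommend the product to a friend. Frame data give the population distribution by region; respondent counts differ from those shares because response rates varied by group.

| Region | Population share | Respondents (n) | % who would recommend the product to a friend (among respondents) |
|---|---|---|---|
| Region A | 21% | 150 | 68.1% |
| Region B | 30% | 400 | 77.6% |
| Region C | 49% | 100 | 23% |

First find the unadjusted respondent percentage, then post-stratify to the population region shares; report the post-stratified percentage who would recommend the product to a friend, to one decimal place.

48.9%

Unadjusted (pooled respondent) estimate weights by respondent counts:
  (150/650)×68.1 + (400/650)×77.6 + (100/650)×23 = 67.0077%
Post-stratifying to population shares instead:
  0.21×68.1 + 0.3×77.6 + 0.49×23 = 48.851%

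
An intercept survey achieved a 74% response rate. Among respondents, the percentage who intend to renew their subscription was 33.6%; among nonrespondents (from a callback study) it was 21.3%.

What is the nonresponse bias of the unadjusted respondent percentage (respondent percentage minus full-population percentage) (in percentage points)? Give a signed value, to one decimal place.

+3.2 percentage points

Nonresponse fraction = 1 − 0.74 = 0.26.
Bias = (nonresponse fraction) × (respondent percentage − nonrespondent percentage)
     = 0.26 × (33.6 − 21.3) = 0.26 × 12.3 = 3.198.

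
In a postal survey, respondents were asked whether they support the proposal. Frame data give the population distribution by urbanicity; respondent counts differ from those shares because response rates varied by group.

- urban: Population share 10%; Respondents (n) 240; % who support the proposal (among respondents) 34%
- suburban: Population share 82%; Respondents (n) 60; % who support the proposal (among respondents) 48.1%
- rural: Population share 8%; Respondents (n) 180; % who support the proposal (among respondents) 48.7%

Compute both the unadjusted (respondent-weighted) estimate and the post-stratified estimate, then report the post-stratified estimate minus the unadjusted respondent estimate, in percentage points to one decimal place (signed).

+5.5 percentage points

Unadjusted (pooled respondent) estimate weights by respondent counts:
  (240/480)×34 + (60/480)×48.1 + (180/480)×48.7 = 41.275%
Reweighting by population urbanicity shares:
  0.1×34 + 0.82×48.1 + 0.08×48.7 = 46.738%
Difference = 46.738 − 41.275 = 5.463 pp.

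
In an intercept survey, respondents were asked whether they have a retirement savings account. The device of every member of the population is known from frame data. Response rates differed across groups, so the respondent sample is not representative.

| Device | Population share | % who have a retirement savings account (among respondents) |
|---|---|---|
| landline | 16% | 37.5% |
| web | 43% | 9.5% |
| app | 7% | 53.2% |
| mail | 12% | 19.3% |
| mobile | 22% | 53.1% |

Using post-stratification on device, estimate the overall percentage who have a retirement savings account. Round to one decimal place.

27.8%

Reweight to the known device distribution:
  landline: 0.16 × 37.5 = 6
  web: 0.43 × 9.5 = 4.085
  app: 0.07 × 53.2 = 3.724
  mail: 0.12 × 19.3 = 2.316
  mobile: 0.22 × 53.1 = 11.682
Post-stratified estimate = 27.807 → 27.8%.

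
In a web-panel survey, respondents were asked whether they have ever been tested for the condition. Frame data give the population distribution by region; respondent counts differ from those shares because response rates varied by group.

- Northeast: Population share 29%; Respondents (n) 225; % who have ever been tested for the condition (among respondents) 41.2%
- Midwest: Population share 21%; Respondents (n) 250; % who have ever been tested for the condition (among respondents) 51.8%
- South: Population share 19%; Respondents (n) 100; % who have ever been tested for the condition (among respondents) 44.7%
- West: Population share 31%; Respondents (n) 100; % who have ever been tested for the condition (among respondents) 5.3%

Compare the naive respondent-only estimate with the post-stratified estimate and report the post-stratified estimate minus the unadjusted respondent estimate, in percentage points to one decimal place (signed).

Without adjustment, the pooled respondent share is:
  (225/675)×41.2 + (250/675)×51.8 + (100/675)×44.7 + (100/675)×5.3 = 40.3259%
Post-stratifying to population shares instead:
  0.29×41.2 + 0.21×51.8 + 0.19×44.7 + 0.31×5.3 = 32.962%
Difference = 32.962 − 40.3259 = -7.3639 pp.

-7.4 percentage points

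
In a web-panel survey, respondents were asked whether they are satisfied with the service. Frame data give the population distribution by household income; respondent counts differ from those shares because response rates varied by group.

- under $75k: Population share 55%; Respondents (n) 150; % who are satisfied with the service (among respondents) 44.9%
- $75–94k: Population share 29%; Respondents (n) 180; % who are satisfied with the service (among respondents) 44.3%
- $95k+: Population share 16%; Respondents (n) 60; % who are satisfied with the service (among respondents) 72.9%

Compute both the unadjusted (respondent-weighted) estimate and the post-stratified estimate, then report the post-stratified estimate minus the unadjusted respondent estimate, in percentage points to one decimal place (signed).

Unadjusted (pooled respondent) estimate weights by respondent counts:
  (150/390)×44.9 + (180/390)×44.3 + (60/390)×72.9 = 48.9308%
Reweighting by population household income shares:
  0.55×44.9 + 0.29×44.3 + 0.16×72.9 = 49.206%
Difference = 49.206 − 48.9308 = 0.2752 pp.

+0.3 percentage points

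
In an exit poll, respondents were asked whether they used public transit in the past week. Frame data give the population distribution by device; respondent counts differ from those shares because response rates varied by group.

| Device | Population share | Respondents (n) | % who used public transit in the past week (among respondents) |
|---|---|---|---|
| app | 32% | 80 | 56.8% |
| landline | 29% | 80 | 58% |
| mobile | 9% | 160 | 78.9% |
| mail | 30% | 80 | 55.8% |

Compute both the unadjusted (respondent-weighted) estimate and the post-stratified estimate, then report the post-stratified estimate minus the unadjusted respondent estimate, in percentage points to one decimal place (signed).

Without adjustment, the pooled respondent share is:
  (80/400)×56.8 + (80/400)×58 + (160/400)×78.9 + (80/400)×55.8 = 65.68%
Post-stratifying to population shares instead:
  0.32×56.8 + 0.29×58 + 0.09×78.9 + 0.3×55.8 = 58.837%
Difference = 58.837 − 65.68 = -6.843 pp.

-6.8 percentage points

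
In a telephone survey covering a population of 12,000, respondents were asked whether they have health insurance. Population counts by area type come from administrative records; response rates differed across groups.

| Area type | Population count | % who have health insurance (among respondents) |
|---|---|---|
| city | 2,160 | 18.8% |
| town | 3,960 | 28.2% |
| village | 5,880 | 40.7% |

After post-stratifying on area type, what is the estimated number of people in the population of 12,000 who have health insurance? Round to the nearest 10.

Each cell contributes its population count × the respondent rate:
  city: 2,160 × 18.8% = 406.08
  town: 3,960 × 28.2% = 1116.72
  village: 5,880 × 40.7% = 2393.16
Estimated total = 3915.96 → 3,920.

3,920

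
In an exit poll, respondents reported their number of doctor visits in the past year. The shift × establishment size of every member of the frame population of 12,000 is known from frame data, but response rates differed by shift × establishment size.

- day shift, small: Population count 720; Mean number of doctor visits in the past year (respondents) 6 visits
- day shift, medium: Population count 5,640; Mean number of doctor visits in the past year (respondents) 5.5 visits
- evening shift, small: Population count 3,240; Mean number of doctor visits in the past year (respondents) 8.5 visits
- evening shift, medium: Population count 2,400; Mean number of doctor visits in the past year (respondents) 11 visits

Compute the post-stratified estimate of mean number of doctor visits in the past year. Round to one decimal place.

Reweight to the known shift × establishment size distribution:
  day shift, small: (720/12,000) × 6 = 0.36
  day shift, medium: (5,640/12,000) × 5.5 = 2.585
  evening shift, small: (3,240/12,000) × 8.5 = 2.295
  evening shift, medium: (2,400/12,000) × 11 = 2.2
Post-stratified estimate = 7.44 → 7.4.

7.4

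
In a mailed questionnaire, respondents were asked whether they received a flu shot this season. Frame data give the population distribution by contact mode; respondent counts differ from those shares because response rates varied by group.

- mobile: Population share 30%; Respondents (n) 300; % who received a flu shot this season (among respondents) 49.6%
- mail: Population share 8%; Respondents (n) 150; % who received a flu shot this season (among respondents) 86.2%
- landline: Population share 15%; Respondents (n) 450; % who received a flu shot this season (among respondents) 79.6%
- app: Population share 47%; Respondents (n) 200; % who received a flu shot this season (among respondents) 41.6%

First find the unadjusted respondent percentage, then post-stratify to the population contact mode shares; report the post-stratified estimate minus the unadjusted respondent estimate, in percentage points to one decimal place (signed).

Unadjusted (pooled respondent) estimate weights by respondent counts:
  (300/1100)×49.6 + (150/1100)×86.2 + (450/1100)×79.6 + (200/1100)×41.6 = 65.4091%
Reweighting by population contact mode shares:
  0.3×49.6 + 0.08×86.2 + 0.15×79.6 + 0.47×41.6 = 53.268%
Difference = 53.268 − 65.4091 = -12.1411 pp.

-12.1 percentage points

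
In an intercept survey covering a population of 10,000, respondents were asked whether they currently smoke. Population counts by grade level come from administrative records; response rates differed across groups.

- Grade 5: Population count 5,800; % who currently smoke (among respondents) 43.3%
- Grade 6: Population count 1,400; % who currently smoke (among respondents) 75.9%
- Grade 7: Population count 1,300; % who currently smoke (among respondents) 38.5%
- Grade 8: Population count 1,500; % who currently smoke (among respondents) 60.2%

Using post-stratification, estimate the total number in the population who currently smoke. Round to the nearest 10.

4,980

Apply each group's respondent rate to its population count:
  Grade 5: 5,800 × 43.3% = 2511.4
  Grade 6: 1,400 × 75.9% = 1062.6
  Grade 7: 1,300 × 38.5% = 500.5
  Grade 8: 1,500 × 60.2% = 903
Estimated total = 4977.5 → 4,980.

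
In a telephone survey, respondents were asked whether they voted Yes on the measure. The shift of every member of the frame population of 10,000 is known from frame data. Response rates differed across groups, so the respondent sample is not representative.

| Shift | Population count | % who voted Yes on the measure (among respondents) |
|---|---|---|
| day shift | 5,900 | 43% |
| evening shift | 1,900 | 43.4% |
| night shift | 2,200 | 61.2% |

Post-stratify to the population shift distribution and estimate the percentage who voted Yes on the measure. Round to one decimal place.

Each cell contributes population-share × respondent value:
  day shift: (5,900/10,000) × 43 = 25.37
  evening shift: (1,900/10,000) × 43.4 = 8.246
  night shift: (2,200/10,000) × 61.2 = 13.464
Post-stratified estimate = 47.08 → 47.1%.

47.1%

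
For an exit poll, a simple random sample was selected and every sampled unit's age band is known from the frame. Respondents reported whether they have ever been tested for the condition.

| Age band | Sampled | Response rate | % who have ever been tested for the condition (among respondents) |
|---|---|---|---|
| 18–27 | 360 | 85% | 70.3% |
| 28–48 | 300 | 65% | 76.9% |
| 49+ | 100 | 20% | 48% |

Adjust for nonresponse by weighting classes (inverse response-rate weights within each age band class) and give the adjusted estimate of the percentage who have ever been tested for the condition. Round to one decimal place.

70.0%

Each respondent's weight = sampled/responded in their class; summing within a class gives n_sampled, so:
  18–27: 360 × 70.3 = 25,308
  28–48: 300 × 76.9 = 23,070
  49+: 100 × 48 = 4800
Adjusted estimate = 53,178 / 760 = 69.9711 → 70.0%.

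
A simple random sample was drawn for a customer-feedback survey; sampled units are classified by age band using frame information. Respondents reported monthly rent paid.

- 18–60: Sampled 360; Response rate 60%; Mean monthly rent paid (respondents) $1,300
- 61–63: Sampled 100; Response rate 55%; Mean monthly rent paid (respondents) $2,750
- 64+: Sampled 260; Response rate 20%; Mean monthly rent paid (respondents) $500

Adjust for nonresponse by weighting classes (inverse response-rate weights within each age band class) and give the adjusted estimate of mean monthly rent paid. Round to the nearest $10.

With weight = n_sampled/n_responded per class, the weighted class total is n_sampled:
  18–60: 360 × 1300 = 468,000
  61–63: 100 × 2750 = 275,000
  64+: 260 × 500 = 130,000
Adjusted estimate = 873,000 / 720 = 1212.5 → $1,210.

$1,210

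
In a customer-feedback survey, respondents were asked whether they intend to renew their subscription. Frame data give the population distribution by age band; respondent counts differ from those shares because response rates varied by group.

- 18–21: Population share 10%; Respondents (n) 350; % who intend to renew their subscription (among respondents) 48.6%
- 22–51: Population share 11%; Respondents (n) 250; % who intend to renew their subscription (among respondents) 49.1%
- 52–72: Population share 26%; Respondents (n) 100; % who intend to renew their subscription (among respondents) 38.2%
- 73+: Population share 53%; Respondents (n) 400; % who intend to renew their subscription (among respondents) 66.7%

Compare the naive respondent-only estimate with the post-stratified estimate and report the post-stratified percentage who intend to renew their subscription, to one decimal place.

55.5%

Naive respondent-only estimate (weights = respondent counts):
  (350/1100)×48.6 + (250/1100)×49.1 + (100/1100)×38.2 + (400/1100)×66.7 = 54.35%
Post-stratified estimate weights by population shares:
  0.1×48.6 + 0.11×49.1 + 0.26×38.2 + 0.53×66.7 = 55.544%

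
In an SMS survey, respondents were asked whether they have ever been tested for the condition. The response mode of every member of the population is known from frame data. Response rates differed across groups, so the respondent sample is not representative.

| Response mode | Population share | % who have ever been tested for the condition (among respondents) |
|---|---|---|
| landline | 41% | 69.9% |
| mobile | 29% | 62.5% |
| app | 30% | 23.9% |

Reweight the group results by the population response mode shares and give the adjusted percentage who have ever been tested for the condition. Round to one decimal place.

54.0%

Post-stratification weights by population share, not respondent share:
  landline: 0.41 × 69.9 = 28.659
  mobile: 0.29 × 62.5 = 18.125
  app: 0.3 × 23.9 = 7.17
Post-stratified estimate = 53.954 → 54.0%.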